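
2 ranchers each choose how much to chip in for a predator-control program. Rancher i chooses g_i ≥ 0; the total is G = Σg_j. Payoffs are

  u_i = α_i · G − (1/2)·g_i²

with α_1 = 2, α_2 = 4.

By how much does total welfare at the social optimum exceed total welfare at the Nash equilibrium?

Rancher i's FOC: ∂u_i/∂g_i = α_i − g_i = 0, so g_i* = α_i.
NE contributions = (2, 4); G = 6.
W^NE = (Σα)·G − ½Σα_i² = 6² − ½·20 = 26.
Planner sets g_i = Σα_j = 6 for every i, so G^SO = 2·6 = 12.
W^SO = (Σα)·G^SO − ½·2·(Σα)² = (2/2)·6² = 36.
Deadweight loss = W^SO − W^NE = 10.

10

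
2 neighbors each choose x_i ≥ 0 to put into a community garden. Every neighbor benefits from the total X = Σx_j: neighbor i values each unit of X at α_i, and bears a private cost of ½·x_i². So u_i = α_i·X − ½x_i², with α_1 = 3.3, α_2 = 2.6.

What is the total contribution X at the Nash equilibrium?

Neighbor i's FOC: ∂u_i/∂x_i = α_i − x_i = 0, so x_i* = α_i.
NE contributions = (3.3, 2.6); X = 5.9.

5.9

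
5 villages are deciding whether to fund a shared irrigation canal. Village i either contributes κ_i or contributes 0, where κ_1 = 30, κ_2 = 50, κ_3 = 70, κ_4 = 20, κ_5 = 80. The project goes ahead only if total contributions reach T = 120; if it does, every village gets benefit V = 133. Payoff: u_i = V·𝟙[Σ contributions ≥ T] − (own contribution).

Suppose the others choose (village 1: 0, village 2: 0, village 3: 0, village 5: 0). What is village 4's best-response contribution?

0

Others' total = 0. Even contributing 20 gives 20 < 120: no benefit either way.
Best response: 0.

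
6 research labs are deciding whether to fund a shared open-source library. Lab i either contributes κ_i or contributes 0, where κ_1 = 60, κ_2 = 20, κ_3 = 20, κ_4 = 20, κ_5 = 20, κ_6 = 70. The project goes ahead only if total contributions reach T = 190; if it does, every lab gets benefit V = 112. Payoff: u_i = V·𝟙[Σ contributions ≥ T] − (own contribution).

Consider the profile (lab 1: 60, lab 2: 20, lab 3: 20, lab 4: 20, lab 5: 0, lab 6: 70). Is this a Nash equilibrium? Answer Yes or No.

Total = 190 ≥ 190: provided.
Lab 1 (pledges 60, payoff 52): dropping to 0 → total 130, payoff 0. No gain.
Lab 2 (pledges 20, payoff 92): dropping to 0 → total 170, payoff 0. No gain.
Lab 3 (pledges 20, payoff 92): dropping to 0 → total 170, payoff 0. No gain.
Lab 4 (pledges 20, payoff 92): dropping to 0 → total 170, payoff 0. No gain.
Lab 5 (pledges 0, payoff 112): pledging 20 → total 210, payoff 92. No gain.
Lab 6 (pledges 70, payoff 42): dropping to 0 → total 120, payoff 0. No gain.

Yes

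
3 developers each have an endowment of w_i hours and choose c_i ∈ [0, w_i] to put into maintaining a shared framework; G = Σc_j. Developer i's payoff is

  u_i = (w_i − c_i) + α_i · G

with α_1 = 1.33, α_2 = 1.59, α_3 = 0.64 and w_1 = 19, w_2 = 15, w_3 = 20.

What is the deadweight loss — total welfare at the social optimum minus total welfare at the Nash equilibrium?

∂u_i/∂c_i = α_i − 1, so developer i contributes w_i if α_i > 1, else 0.
α_i > 1 for i ∈ {1, 2}; NE contributions (19, 15, 0), G = 34.
W^NE = Σw_i − G^NE + (Σα_i)·G^NE = 54 + 2.56·34 = 141.04.
Planner: ∂(Σu_j)/∂c_i = Σα_j − 1 = 2.56 > 0, so everyone contributes w_i; G^SO = 54, W^SO = 54 + 2.56·54 = 192.24.
Deadweight loss = 51.2.

51.2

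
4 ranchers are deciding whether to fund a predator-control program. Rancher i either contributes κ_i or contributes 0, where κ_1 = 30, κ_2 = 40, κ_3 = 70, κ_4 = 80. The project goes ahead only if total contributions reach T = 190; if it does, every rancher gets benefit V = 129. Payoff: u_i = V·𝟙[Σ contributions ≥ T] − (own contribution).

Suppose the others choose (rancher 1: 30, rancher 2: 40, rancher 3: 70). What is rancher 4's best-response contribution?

Others' total = 140. Contributing 80 brings total to 220 ≥ 190: gain V − κ_4 = 49.
Best response: 80.

80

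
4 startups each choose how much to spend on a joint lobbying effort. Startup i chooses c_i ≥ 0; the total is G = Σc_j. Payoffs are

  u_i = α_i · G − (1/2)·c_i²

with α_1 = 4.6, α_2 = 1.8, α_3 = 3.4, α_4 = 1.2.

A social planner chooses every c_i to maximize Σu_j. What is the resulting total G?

Planner FOC: ∂(Σu_j)/∂c_i = (Σα_j) − c_i = 0, so c_i^SO = Σα_j = 11 for every i; G^SO = 44.

44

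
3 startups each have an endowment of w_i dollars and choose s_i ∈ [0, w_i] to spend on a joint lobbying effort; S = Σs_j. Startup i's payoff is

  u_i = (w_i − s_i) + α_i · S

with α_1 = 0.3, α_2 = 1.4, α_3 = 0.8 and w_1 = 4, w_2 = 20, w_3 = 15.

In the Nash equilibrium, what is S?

∂u_i/∂s_i = α_i − 1, so startup i contributes w_i if α_i > 1, else 0.
α_i > 1 for i ∈ {2}; NE contributions (0, 20, 0), S = 20.

20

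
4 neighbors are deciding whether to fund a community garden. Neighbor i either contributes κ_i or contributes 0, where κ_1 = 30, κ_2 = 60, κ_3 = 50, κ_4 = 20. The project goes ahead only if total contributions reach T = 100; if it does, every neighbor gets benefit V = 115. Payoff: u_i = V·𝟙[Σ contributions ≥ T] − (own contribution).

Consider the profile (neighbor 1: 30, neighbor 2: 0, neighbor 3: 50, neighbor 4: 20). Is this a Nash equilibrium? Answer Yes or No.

Total = 100 ≥ 100: provided.
Neighbor 1 (pledges 30, payoff 85): dropping to 0 → total 70, payoff 0. No gain.
Neighbor 2 (pledges 0, payoff 115): pledging 60 → total 160, payoff 55. No gain.
Neighbor 3 (pledges 50, payoff 65): dropping to 0 → total 50, payoff 0. No gain.
Neighbor 4 (pledges 20, payoff 95): dropping to 0 → total 80, payoff 0. No gain.

Yes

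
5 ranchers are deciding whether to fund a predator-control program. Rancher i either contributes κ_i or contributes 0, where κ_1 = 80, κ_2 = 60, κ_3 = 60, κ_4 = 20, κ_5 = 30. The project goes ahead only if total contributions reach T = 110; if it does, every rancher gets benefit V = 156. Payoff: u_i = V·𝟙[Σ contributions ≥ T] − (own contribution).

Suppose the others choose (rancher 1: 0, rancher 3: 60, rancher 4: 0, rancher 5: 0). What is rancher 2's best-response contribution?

Others' total = 60. Contributing 60 brings total to 120 ≥ 110: gain V − κ_2 = 96.
Best response: 60.

60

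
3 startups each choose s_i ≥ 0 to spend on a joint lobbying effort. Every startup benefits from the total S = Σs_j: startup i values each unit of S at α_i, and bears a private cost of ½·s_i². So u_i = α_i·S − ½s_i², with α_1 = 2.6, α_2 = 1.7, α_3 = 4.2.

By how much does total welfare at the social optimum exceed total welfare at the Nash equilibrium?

49.77

Startup i's FOC: ∂u_i/∂s_i = α_i − s_i = 0, so s_i* = α_i.
NE contributions = (2.6, 1.7, 4.2); S = 8.5.
W^NE = (Σα)·S − ½Σα_i² = 8.5² − ½·27.29 = 58.605.
Planner sets s_i = Σα_j = 8.5 for every i, so S^SO = 3·8.5 = 25.5.
W^SO = (Σα)·S^SO − ½·3·(Σα)² = (3/2)·8.5² = 108.375.
Deadweight loss = W^SO − W^NE = 49.77.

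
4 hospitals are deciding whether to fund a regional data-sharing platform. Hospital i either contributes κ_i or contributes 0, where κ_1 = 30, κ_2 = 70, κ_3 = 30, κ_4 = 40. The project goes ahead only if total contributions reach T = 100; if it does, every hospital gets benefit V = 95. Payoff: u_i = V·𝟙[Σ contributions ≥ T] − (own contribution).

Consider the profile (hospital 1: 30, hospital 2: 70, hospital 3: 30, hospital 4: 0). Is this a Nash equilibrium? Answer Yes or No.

No

Total = 130 ≥ 100: provided.
Hospital 1 (pledges 30, payoff 65): dropping to 0 → total 100, payoff 95. Profitable deviation.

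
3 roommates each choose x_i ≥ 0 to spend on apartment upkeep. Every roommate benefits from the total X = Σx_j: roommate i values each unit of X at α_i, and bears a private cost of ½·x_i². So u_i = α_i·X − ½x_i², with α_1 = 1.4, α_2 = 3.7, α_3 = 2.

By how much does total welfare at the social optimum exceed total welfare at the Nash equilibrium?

35.03

Roommate i's FOC: ∂u_i/∂x_i = α_i − x_i = 0, so x_i* = α_i.
NE contributions = (1.4, 3.7, 2); X = 7.1.
W^NE = (Σα)·X − ½Σα_i² = 7.1² − ½·19.65 = 40.585.
Planner sets x_i = Σα_j = 7.1 for every i, so X^SO = 3·7.1 = 21.3.
W^SO = (Σα)·X^SO − ½·3·(Σα)² = (3/2)·7.1² = 75.615.
Deadweight loss = W^SO − W^NE = 35.03.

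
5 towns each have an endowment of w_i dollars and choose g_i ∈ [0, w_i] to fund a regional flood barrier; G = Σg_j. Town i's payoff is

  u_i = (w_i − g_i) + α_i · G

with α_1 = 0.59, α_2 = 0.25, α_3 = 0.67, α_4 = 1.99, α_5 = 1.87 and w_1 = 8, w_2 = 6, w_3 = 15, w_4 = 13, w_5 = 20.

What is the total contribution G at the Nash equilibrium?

∂u_i/∂g_i = α_i − 1, so town i contributes w_i if α_i > 1, else 0.
α_i > 1 for i ∈ {4, 5}; NE contributions (0, 0, 0, 13, 20), G = 33.

33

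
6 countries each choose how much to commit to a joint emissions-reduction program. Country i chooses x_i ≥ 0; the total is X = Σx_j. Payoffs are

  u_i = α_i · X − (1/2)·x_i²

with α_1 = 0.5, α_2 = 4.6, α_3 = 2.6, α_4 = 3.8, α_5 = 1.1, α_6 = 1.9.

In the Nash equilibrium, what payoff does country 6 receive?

25.745

Country i's FOC: ∂u_i/∂x_i = α_i − x_i = 0, so x_i* = α_i.
NE contributions = (0.5, 4.6, 2.6, 3.8, 1.1, 1.9); X = 14.5.
u_6 = α_6·X − ½·(x_6)² = 1.9·14.5 − ½·1.9² = 25.745.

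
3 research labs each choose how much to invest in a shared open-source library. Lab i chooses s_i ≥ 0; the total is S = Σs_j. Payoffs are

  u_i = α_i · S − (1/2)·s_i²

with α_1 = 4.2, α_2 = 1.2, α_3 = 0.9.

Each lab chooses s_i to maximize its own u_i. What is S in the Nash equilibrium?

Lab i's FOC: ∂u_i/∂s_i = α_i − s_i = 0, so s_i* = α_i.
NE contributions = (4.2, 1.2, 0.9); S = 6.3.

6.3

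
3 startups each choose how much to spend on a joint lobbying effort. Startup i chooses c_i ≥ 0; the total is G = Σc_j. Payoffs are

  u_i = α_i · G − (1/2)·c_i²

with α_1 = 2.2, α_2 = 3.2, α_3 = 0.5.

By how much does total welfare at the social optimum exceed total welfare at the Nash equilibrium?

Startup i's FOC: ∂u_i/∂c_i = α_i − c_i = 0, so c_i* = α_i.
NE contributions = (2.2, 3.2, 0.5); G = 5.9.
W^NE = (Σα)·G − ½Σα_i² = 5.9² − ½·15.33 = 27.145.
Planner sets c_i = Σα_j = 5.9 for every i, so G^SO = 3·5.9 = 17.7.
W^SO = (Σα)·G^SO − ½·3·(Σα)² = (3/2)·5.9² = 52.215.
Deadweight loss = W^SO − W^NE = 25.07.

25.07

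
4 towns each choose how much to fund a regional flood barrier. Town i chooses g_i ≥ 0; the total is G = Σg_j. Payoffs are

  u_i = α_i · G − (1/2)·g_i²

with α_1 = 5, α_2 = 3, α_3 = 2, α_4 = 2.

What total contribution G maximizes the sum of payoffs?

Planner FOC: ∂(Σu_j)/∂g_i = (Σα_j) − g_i = 0, so g_i^SO = Σα_j = 12 for every i; G^SO = 48.

48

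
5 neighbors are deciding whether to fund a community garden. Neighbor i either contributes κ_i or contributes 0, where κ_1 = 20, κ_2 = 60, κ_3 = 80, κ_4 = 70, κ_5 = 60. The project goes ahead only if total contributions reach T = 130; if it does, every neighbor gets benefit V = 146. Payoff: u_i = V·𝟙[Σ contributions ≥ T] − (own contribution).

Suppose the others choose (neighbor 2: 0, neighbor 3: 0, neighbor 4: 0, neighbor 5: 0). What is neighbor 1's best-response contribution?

0

Others' total = 0. Even contributing 20 gives 20 < 130: no benefit either way.
Best response: 0.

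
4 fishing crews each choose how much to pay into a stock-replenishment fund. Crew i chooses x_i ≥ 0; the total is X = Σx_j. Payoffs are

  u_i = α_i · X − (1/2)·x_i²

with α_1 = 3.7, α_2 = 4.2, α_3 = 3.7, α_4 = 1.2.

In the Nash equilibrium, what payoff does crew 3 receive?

40.515

Crew i's FOC: ∂u_i/∂x_i = α_i − x_i = 0, so x_i* = α_i.
NE contributions = (3.7, 4.2, 3.7, 1.2); X = 12.8.
u_3 = α_3·X − ½·(x_3)² = 3.7·12.8 − ½·3.7² = 40.515.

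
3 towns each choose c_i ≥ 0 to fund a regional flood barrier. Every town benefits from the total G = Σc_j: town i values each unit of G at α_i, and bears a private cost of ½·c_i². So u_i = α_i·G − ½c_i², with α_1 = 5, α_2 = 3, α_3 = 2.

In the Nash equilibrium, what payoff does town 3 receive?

Town i's FOC: ∂u_i/∂c_i = α_i − c_i = 0, so c_i* = α_i.
NE contributions = (5, 3, 2); G = 10.
u_3 = α_3·G − ½·(c_3)² = 2·10 − ½·2² = 18.

18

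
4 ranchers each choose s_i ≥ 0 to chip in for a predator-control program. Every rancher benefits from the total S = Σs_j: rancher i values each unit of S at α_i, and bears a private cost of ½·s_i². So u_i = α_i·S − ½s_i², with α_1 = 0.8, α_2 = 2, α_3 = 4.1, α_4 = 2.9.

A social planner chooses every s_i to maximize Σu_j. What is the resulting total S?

39.2

Planner FOC: ∂(Σu_j)/∂s_i = (Σα_j) − s_i = 0, so s_i^SO = Σα_j = 9.8 for every i; S^SO = 39.2.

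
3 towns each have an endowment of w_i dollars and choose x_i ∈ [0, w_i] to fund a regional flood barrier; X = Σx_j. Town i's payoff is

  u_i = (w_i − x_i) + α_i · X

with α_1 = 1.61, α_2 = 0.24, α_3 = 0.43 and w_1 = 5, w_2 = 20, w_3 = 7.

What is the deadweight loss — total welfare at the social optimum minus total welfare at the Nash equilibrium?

∂u_i/∂x_i = α_i − 1, so town i contributes w_i if α_i > 1, else 0.
α_i > 1 for i ∈ {1}; NE contributions (5, 0, 0), X = 5.
W^NE = Σw_i − X^NE + (Σα_i)·X^NE = 32 + 1.28·5 = 38.4.
Planner: ∂(Σu_j)/∂x_i = Σα_j − 1 = 1.28 > 0, so everyone contributes w_i; X^SO = 32, W^SO = 32 + 1.28·32 = 72.96.
Deadweight loss = 34.56.

34.56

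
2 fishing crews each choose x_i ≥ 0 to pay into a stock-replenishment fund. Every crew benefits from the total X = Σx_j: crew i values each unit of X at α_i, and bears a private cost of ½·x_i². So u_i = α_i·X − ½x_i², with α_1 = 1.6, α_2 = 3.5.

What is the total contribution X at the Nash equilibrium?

5.1

Crew i's FOC: ∂u_i/∂x_i = α_i − x_i = 0, so x_i* = α_i.
NE contributions = (1.6, 3.5); X = 5.1.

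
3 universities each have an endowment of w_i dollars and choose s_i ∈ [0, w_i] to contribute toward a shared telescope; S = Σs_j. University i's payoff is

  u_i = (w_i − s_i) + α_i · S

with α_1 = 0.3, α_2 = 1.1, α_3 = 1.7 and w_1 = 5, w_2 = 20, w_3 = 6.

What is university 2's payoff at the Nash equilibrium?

∂u_i/∂s_i = α_i − 1, so university i contributes w_i if α_i > 1, else 0.
α_i > 1 for i ∈ {2, 3}; NE contributions (0, 20, 6), S = 26.
u_2 = (20 − 20) + 1.1·26 = 28.6.

28.6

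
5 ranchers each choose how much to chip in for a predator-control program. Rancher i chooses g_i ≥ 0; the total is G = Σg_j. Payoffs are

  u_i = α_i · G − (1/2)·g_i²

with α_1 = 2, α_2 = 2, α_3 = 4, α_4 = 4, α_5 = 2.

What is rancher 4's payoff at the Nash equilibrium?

48

Rancher i's FOC: ∂u_i/∂g_i = α_i − g_i = 0, so g_i* = α_i.
NE contributions = (2, 2, 4, 4, 2); G = 14.
u_4 = α_4·G − ½·(g_4)² = 4·14 − ½·4² = 48.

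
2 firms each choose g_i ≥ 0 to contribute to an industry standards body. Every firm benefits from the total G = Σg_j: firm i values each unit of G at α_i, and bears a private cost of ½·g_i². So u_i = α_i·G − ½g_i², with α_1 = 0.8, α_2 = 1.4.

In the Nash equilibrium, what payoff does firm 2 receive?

Firm i's FOC: ∂u_i/∂g_i = α_i − g_i = 0, so g_i* = α_i.
NE contributions = (0.8, 1.4); G = 2.2.
u_2 = α_2·G − ½·(g_2)² = 1.4·2.2 − ½·1.4² = 2.1.

2.1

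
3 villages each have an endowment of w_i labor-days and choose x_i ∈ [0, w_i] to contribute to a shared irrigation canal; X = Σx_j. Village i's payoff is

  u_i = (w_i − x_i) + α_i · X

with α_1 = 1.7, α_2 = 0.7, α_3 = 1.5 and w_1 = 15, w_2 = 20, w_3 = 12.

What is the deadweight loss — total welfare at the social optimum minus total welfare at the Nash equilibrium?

58

∂u_i/∂x_i = α_i − 1, so village i contributes w_i if α_i > 1, else 0.
α_i > 1 for i ∈ {1, 3}; NE contributions (15, 0, 12), X = 27.
W^NE = Σw_i − X^NE + (Σα_i)·X^NE = 47 + 2.9·27 = 125.3.
Planner: ∂(Σu_j)/∂x_i = Σα_j − 1 = 2.9 > 0, so everyone contributes w_i; X^SO = 47, W^SO = 47 + 2.9·47 = 183.3.
Deadweight loss = 58.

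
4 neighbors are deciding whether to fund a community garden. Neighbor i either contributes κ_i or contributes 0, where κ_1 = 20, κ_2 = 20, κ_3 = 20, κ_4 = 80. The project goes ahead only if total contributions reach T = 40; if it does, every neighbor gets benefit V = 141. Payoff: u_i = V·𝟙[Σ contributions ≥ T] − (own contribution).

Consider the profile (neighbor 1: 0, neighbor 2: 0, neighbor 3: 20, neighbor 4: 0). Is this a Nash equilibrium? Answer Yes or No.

Total = 20 < 40: not provided.
Neighbor 1 (pledges 0, payoff 0): pledging 20 → total 40, payoff 121. Profitable deviation.

No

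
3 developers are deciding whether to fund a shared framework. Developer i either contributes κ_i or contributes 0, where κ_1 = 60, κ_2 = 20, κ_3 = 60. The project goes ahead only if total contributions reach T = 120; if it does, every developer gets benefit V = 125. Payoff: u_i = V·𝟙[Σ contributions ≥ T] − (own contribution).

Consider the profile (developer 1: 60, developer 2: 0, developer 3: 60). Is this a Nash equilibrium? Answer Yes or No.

Yes

Total = 120 ≥ 120: provided.
Developer 1 (pledges 60, payoff 65): dropping to 0 → total 60, payoff 0. No gain.
Developer 2 (pledges 0, payoff 125): pledging 20 → total 140, payoff 105. No gain.
Developer 3 (pledges 60, payoff 65): dropping to 0 → total 60, payoff 0. No gain.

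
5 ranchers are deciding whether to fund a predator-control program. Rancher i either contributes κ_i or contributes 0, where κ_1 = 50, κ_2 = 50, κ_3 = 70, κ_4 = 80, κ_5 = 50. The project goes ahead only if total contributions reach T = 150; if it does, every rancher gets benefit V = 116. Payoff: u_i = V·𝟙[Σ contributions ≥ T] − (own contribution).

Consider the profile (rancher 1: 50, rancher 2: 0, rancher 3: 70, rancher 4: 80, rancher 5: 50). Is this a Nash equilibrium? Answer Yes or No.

Total = 250 ≥ 150: provided.
Rancher 1 (pledges 50, payoff 66): dropping to 0 → total 200, payoff 116. Profitable deviation.

No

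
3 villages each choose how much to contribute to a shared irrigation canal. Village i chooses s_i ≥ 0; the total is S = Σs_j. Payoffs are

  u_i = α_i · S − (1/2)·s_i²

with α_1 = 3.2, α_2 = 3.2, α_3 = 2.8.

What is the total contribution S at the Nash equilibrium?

9.2

Village i's FOC: ∂u_i/∂s_i = α_i − s_i = 0, so s_i* = α_i.
NE contributions = (3.2, 3.2, 2.8); S = 9.2.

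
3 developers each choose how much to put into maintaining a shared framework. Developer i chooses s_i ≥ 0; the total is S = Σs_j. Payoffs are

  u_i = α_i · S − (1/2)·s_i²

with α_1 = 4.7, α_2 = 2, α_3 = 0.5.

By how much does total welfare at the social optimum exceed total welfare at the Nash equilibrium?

Developer i's FOC: ∂u_i/∂s_i = α_i − s_i = 0, so s_i* = α_i.
NE contributions = (4.7, 2, 0.5); S = 7.2.
W^NE = (Σα)·S − ½Σα_i² = 7.2² − ½·26.34 = 38.67.
Planner sets s_i = Σα_j = 7.2 for every i, so S^SO = 3·7.2 = 21.6.
W^SO = (Σα)·S^SO − ½·3·(Σα)² = (3/2)·7.2² = 77.76.
Deadweight loss = W^SO − W^NE = 39.09.

39.09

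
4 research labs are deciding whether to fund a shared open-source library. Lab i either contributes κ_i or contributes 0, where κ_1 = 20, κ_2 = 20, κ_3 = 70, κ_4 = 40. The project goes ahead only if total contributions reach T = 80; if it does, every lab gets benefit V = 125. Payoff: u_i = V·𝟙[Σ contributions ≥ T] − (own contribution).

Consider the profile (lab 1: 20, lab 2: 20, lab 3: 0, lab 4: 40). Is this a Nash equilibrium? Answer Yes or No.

Total = 80 ≥ 80: provided.
Lab 1 (pledges 20, payoff 105): dropping to 0 → total 60, payoff 0. No gain.
Lab 2 (pledges 20, payoff 105): dropping to 0 → total 60, payoff 0. No gain.
Lab 3 (pledges 0, payoff 125): pledging 70 → total 150, payoff 55. No gain.
Lab 4 (pledges 40, payoff 85): dropping to 0 → total 40, payoff 0. No gain.

Yes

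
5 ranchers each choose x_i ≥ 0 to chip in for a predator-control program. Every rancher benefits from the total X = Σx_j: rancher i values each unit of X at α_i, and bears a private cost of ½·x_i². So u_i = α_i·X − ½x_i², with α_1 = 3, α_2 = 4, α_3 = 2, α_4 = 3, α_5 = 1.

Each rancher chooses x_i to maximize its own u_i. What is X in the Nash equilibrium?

13

Rancher i's FOC: ∂u_i/∂x_i = α_i − x_i = 0, so x_i* = α_i.
NE contributions = (3, 4, 2, 3, 1); X = 13.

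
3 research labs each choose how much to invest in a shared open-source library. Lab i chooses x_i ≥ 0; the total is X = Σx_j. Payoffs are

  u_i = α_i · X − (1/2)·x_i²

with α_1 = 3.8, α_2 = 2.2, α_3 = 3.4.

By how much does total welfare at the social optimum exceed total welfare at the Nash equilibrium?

Lab i's FOC: ∂u_i/∂x_i = α_i − x_i = 0, so x_i* = α_i.
NE contributions = (3.8, 2.2, 3.4); X = 9.4.
W^NE = (Σα)·X − ½Σα_i² = 9.4² − ½·30.84 = 72.94.
Planner sets x_i = Σα_j = 9.4 for every i, so X^SO = 3·9.4 = 28.2.
W^SO = (Σα)·X^SO − ½·3·(Σα)² = (3/2)·9.4² = 132.54.
Deadweight loss = W^SO − W^NE = 59.6.

59.6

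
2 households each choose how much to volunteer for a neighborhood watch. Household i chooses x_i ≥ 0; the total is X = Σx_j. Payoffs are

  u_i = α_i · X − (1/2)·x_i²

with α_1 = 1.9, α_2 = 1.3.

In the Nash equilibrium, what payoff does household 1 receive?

Household i's FOC: ∂u_i/∂x_i = α_i − x_i = 0, so x_i* = α_i.
NE contributions = (1.9, 1.3); X = 3.2.
u_1 = α_1·X − ½·(x_1)² = 1.9·3.2 − ½·1.9² = 4.275.

4.275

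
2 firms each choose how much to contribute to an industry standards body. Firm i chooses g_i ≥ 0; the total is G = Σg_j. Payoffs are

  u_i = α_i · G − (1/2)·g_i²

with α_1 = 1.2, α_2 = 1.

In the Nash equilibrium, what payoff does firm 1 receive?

Firm i's FOC: ∂u_i/∂g_i = α_i − g_i = 0, so g_i* = α_i.
NE contributions = (1.2, 1); G = 2.2.
u_1 = α_1·G − ½·(g_1)² = 1.2·2.2 − ½·1.2² = 1.92.

1.92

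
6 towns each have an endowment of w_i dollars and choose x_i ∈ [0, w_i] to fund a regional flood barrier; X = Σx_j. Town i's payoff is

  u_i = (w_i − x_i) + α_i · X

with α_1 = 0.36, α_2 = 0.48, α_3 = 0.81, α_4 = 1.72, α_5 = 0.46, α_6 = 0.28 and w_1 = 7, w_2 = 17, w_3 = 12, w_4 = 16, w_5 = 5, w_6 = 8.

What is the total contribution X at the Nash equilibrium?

∂u_i/∂x_i = α_i − 1, so town i contributes w_i if α_i > 1, else 0.
α_i > 1 for i ∈ {4}; NE contributions (0, 0, 0, 16, 0, 0), X = 16.

16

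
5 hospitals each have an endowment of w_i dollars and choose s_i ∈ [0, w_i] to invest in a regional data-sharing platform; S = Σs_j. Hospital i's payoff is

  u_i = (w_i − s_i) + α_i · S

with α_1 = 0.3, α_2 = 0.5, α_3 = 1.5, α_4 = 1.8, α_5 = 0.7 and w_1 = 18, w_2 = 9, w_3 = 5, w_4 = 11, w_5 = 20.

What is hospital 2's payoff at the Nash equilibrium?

∂u_i/∂s_i = α_i − 1, so hospital i contributes w_i if α_i > 1, else 0.
α_i > 1 for i ∈ {3, 4}; NE contributions (0, 0, 5, 11, 0), S = 16.
u_2 = (9 − 0) + 0.5·16 = 17.

17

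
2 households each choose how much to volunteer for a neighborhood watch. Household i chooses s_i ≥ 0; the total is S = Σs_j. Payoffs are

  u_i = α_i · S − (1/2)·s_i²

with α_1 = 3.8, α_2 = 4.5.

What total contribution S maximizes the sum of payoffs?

Planner FOC: ∂(Σu_j)/∂s_i = (Σα_j) − s_i = 0, so s_i^SO = Σα_j = 8.3 for every i; S^SO = 16.6.

16.6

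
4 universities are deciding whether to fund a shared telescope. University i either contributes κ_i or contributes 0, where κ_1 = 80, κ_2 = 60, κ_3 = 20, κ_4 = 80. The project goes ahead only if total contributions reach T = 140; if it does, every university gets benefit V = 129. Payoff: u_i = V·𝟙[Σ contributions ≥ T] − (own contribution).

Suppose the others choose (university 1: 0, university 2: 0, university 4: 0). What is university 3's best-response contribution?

0

Others' total = 0. Even contributing 20 gives 20 < 140: no benefit either way.
Best response: 0.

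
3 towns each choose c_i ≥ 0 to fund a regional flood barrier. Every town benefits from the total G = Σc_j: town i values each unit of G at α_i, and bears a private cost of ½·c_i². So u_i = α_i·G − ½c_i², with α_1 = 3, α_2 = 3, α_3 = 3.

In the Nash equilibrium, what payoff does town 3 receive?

22.5

Town i's FOC: ∂u_i/∂c_i = α_i − c_i = 0, so c_i* = α_i.
NE contributions = (3, 3, 3); G = 9.
u_3 = α_3·G − ½·(c_3)² = 3·9 − ½·3² = 22.5.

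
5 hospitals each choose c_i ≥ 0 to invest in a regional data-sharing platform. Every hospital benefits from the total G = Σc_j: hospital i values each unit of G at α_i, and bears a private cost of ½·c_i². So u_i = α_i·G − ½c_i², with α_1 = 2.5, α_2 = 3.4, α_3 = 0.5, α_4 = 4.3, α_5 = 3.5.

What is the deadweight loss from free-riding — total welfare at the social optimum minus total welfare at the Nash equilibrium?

326.86

Hospital i's FOC: ∂u_i/∂c_i = α_i − c_i = 0, so c_i* = α_i.
NE contributions = (2.5, 3.4, 0.5, 4.3, 3.5); G = 14.2.
W^NE = (Σα)·G − ½Σα_i² = 14.2² − ½·48.8 = 177.24.
Planner sets c_i = Σα_j = 14.2 for every i, so G^SO = 5·14.2 = 71.
W^SO = (Σα)·G^SO − ½·5·(Σα)² = (5/2)·14.2² = 504.1.
Deadweight loss = W^SO − W^NE = 326.86.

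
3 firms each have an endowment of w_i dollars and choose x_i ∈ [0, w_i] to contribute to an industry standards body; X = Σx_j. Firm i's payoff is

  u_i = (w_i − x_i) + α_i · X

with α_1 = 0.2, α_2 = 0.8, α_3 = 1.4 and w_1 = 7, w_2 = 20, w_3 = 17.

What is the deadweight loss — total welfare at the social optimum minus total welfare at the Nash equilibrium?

∂u_i/∂x_i = α_i − 1, so firm i contributes w_i if α_i > 1, else 0.
α_i > 1 for i ∈ {3}; NE contributions (0, 0, 17), X = 17.
W^NE = Σw_i − X^NE + (Σα_i)·X^NE = 44 + 1.4·17 = 67.8.
Planner: ∂(Σu_j)/∂x_i = Σα_j − 1 = 1.4 > 0, so everyone contributes w_i; X^SO = 44, W^SO = 44 + 1.4·44 = 105.6.
Deadweight loss = 37.8.

37.8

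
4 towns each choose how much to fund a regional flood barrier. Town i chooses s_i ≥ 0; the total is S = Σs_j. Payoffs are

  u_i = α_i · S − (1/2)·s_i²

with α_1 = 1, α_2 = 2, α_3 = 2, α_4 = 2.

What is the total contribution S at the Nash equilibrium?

7

Town i's FOC: ∂u_i/∂s_i = α_i − s_i = 0, so s_i* = α_i.
NE contributions = (1, 2, 2, 2); S = 7.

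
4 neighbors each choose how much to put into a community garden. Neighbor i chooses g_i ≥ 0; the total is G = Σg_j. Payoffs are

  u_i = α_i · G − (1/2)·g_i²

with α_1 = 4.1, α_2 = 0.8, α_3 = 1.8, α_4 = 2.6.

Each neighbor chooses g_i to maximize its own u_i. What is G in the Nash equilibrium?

Neighbor i's FOC: ∂u_i/∂g_i = α_i − g_i = 0, so g_i* = α_i.
NE contributions = (4.1, 0.8, 1.8, 2.6); G = 9.3.

9.3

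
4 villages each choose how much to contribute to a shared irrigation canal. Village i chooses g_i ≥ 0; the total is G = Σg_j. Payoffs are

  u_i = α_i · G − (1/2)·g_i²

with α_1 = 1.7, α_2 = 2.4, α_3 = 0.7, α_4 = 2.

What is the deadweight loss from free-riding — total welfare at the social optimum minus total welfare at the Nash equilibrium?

Village i's FOC: ∂u_i/∂g_i = α_i − g_i = 0, so g_i* = α_i.
NE contributions = (1.7, 2.4, 0.7, 2); G = 6.8.
W^NE = (Σα)·G − ½Σα_i² = 6.8² − ½·13.14 = 39.67.
Planner sets g_i = Σα_j = 6.8 for every i, so G^SO = 4·6.8 = 27.2.
W^SO = (Σα)·G^SO − ½·4·(Σα)² = (4/2)·6.8² = 92.48.
Deadweight loss = W^SO − W^NE = 52.81.

52.81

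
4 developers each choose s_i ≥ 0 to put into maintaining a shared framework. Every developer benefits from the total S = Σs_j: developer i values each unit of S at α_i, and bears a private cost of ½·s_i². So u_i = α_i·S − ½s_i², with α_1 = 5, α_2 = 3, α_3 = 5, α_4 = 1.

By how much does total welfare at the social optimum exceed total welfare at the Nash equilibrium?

Developer i's FOC: ∂u_i/∂s_i = α_i − s_i = 0, so s_i* = α_i.
NE contributions = (5, 3, 5, 1); S = 14.
W^NE = (Σα)·S − ½Σα_i² = 14² − ½·60 = 166.
Planner sets s_i = Σα_j = 14 for every i, so S^SO = 4·14 = 56.
W^SO = (Σα)·S^SO − ½·4·(Σα)² = (4/2)·14² = 392.
Deadweight loss = W^SO − W^NE = 226.

226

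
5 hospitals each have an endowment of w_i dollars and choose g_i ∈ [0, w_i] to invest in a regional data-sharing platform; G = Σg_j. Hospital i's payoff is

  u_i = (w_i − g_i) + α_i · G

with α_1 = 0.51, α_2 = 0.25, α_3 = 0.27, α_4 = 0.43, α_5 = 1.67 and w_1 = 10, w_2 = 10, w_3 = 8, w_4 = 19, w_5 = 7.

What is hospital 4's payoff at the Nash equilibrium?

∂u_i/∂g_i = α_i − 1, so hospital i contributes w_i if α_i > 1, else 0.
α_i > 1 for i ∈ {5}; NE contributions (0, 0, 0, 0, 7), G = 7.
u_4 = (19 − 0) + 0.43·7 = 22.01.

22.01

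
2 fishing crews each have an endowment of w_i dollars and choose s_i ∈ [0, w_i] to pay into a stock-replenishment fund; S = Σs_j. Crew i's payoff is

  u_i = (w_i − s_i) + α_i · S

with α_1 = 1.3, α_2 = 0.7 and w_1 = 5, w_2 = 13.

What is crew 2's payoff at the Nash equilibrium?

16.5

∂u_i/∂s_i = α_i − 1, so crew i contributes w_i if α_i > 1, else 0.
α_i > 1 for i ∈ {1}; NE contributions (5, 0), S = 5.
u_2 = (13 − 0) + 0.7·5 = 16.5.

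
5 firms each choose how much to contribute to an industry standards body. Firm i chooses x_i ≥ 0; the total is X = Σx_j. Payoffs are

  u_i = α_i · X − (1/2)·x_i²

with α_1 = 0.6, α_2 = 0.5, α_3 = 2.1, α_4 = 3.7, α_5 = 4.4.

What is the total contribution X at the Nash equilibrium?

11.3

Firm i's FOC: ∂u_i/∂x_i = α_i − x_i = 0, so x_i* = α_i.
NE contributions = (0.6, 0.5, 2.1, 3.7, 4.4); X = 11.3.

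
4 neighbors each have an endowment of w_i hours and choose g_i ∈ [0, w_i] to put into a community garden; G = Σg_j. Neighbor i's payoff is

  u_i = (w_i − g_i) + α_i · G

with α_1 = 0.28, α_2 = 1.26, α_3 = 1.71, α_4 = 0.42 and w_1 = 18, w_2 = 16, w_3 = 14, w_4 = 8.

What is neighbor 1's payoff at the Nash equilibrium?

26.4

∂u_i/∂g_i = α_i − 1, so neighbor i contributes w_i if α_i > 1, else 0.
α_i > 1 for i ∈ {2, 3}; NE contributions (0, 16, 14, 0), G = 30.
u_1 = (18 − 0) + 0.28·30 = 26.4.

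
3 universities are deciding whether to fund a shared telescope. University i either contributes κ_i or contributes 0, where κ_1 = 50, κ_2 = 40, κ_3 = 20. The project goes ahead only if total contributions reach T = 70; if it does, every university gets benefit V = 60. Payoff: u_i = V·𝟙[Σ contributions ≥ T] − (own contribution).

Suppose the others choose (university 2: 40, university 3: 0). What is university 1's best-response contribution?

Others' total = 40. Contributing 50 brings total to 90 ≥ 70: gain V − κ_1 = 10.
Best response: 50.

50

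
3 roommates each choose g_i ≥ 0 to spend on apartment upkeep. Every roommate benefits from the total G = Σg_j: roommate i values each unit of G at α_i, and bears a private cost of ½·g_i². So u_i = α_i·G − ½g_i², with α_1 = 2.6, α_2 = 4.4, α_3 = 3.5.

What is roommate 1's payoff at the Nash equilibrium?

Roommate i's FOC: ∂u_i/∂g_i = α_i − g_i = 0, so g_i* = α_i.
NE contributions = (2.6, 4.4, 3.5); G = 10.5.
u_1 = α_1·G − ½·(g_1)² = 2.6·10.5 − ½·2.6² = 23.92.

23.92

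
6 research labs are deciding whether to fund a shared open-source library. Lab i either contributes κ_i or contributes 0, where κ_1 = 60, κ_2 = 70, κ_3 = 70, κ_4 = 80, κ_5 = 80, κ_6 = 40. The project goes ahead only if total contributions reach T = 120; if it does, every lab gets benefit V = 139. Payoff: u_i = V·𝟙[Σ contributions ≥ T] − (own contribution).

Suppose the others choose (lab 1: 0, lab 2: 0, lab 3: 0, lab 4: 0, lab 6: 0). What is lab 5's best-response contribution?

0

Others' total = 0. Even contributing 80 gives 80 < 120: no benefit either way.
Best response: 0.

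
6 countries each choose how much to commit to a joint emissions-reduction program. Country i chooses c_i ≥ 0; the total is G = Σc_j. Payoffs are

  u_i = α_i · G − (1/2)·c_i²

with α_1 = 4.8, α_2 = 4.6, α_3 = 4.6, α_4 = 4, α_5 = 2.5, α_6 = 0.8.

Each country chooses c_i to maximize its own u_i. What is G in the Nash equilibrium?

Country i's FOC: ∂u_i/∂c_i = α_i − c_i = 0, so c_i* = α_i.
NE contributions = (4.8, 4.6, 4.6, 4, 2.5, 0.8); G = 21.3.

21.3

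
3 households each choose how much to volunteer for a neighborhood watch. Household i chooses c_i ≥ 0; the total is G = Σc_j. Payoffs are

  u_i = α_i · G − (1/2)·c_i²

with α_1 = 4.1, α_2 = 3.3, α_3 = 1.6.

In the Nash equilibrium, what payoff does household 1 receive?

28.495

Household i's FOC: ∂u_i/∂c_i = α_i − c_i = 0, so c_i* = α_i.
NE contributions = (4.1, 3.3, 1.6); G = 9.
u_1 = α_1·G − ½·(c_1)² = 4.1·9 − ½·4.1² = 28.495.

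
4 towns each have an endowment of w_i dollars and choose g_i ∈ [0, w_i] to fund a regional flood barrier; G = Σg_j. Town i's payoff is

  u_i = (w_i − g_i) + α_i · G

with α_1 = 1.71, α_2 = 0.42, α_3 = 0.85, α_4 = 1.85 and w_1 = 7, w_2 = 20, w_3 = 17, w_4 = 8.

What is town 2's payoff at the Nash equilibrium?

26.3

∂u_i/∂g_i = α_i − 1, so town i contributes w_i if α_i > 1, else 0.
α_i > 1 for i ∈ {1, 4}; NE contributions (7, 0, 0, 8), G = 15.
u_2 = (20 − 0) + 0.42·15 = 26.3.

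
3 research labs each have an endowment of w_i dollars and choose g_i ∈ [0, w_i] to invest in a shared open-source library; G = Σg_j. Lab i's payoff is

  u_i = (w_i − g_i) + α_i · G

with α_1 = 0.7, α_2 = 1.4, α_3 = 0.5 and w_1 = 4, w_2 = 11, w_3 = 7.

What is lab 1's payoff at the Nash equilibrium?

11.7

∂u_i/∂g_i = α_i − 1, so lab i contributes w_i if α_i > 1, else 0.
α_i > 1 for i ∈ {2}; NE contributions (0, 11, 0), G = 11.
u_1 = (4 − 0) + 0.7·11 = 11.7.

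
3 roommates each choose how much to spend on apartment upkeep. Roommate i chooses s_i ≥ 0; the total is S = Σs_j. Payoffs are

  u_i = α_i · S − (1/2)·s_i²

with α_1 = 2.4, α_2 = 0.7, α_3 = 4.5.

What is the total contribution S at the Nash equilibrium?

Roommate i's FOC: ∂u_i/∂s_i = α_i − s_i = 0, so s_i* = α_i.
NE contributions = (2.4, 0.7, 4.5); S = 7.6.

7.6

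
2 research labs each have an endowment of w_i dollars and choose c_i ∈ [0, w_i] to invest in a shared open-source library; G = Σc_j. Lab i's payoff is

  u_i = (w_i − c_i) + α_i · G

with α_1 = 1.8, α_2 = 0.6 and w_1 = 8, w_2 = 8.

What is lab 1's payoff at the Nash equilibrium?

∂u_i/∂c_i = α_i − 1, so lab i contributes w_i if α_i > 1, else 0.
α_i > 1 for i ∈ {1}; NE contributions (8, 0), G = 8.
u_1 = (8 − 8) + 1.8·8 = 14.4.

14.4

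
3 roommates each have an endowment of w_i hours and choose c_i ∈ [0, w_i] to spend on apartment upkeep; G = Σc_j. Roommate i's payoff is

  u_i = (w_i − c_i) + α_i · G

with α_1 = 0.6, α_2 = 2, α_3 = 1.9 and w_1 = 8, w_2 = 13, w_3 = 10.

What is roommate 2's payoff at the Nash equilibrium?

46

∂u_i/∂c_i = α_i − 1, so roommate i contributes w_i if α_i > 1, else 0.
α_i > 1 for i ∈ {2, 3}; NE contributions (0, 13, 10), G = 23.
u_2 = (13 − 13) + 2·23 = 46.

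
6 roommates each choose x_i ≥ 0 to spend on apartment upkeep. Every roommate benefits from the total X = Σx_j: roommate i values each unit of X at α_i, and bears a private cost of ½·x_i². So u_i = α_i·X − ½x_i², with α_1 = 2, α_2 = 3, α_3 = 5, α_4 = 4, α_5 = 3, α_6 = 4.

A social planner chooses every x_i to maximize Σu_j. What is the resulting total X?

Planner FOC: ∂(Σu_j)/∂x_i = (Σα_j) − x_i = 0, so x_i^SO = Σα_j = 21 for every i; X^SO = 126.

126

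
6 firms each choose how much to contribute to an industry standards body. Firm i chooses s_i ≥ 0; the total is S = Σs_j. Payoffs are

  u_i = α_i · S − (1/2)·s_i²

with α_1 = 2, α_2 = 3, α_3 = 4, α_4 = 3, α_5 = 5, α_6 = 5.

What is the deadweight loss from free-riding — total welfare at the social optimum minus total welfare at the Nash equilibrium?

Firm i's FOC: ∂u_i/∂s_i = α_i − s_i = 0, so s_i* = α_i.
NE contributions = (2, 3, 4, 3, 5, 5); S = 22.
W^NE = (Σα)·S − ½Σα_i² = 22² − ½·88 = 440.
Planner sets s_i = Σα_j = 22 for every i, so S^SO = 6·22 = 132.
W^SO = (Σα)·S^SO − ½·6·(Σα)² = (6/2)·22² = 1452.
Deadweight loss = W^SO − W^NE = 1012.

1012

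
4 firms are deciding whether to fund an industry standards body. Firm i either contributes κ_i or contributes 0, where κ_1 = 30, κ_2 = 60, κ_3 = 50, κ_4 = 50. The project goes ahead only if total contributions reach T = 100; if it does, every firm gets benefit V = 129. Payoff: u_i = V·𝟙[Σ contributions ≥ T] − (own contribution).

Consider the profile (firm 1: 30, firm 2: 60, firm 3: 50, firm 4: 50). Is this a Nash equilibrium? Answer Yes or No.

No

Total = 190 ≥ 100: provided.
Firm 1 (pledges 30, payoff 99): dropping to 0 → total 160, payoff 129. Profitable deviation.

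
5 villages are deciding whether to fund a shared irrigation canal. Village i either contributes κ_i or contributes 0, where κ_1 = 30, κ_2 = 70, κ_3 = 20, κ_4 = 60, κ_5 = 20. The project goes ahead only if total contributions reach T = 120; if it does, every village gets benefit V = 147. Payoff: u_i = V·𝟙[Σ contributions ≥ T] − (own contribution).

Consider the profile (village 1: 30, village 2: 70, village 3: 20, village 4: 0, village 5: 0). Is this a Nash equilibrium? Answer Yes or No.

Total = 120 ≥ 120: provided.
Village 1 (pledges 30, payoff 117): dropping to 0 → total 90, payoff 0. No gain.
Village 2 (pledges 70, payoff 77): dropping to 0 → total 50, payoff 0. No gain.
Village 3 (pledges 20, payoff 127): dropping to 0 → total 100, payoff 0. No gain.
Village 4 (pledges 0, payoff 147): pledging 60 → total 180, payoff 87. No gain.
Village 5 (pledges 0, payoff 147): pledging 20 → total 140, payoff 127. No gain.

Yes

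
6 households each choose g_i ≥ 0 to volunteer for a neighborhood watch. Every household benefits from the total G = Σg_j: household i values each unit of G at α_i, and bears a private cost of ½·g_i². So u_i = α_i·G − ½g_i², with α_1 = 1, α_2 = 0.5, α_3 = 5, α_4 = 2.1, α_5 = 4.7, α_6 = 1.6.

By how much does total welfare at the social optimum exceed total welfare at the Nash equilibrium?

Household i's FOC: ∂u_i/∂g_i = α_i − g_i = 0, so g_i* = α_i.
NE contributions = (1, 0.5, 5, 2.1, 4.7, 1.6); G = 14.9.
W^NE = (Σα)·G − ½Σα_i² = 14.9² − ½·55.31 = 194.355.
Planner sets g_i = Σα_j = 14.9 for every i, so G^SO = 6·14.9 = 89.4.
W^SO = (Σα)·G^SO − ½·6·(Σα)² = (6/2)·14.9² = 666.03.
Deadweight loss = W^SO − W^NE = 471.675.

471.675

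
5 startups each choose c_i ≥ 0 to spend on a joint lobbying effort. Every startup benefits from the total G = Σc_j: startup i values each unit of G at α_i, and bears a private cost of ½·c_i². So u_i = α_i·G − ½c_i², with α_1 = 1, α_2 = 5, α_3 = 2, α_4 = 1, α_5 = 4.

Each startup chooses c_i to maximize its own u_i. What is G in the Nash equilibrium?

13

Startup i's FOC: ∂u_i/∂c_i = α_i − c_i = 0, so c_i* = α_i.
NE contributions = (1, 5, 2, 1, 4); G = 13.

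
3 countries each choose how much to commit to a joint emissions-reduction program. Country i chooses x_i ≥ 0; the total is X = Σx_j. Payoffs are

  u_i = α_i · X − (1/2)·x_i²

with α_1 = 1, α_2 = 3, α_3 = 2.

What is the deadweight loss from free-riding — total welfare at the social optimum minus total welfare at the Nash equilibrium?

Country i's FOC: ∂u_i/∂x_i = α_i − x_i = 0, so x_i* = α_i.
NE contributions = (1, 3, 2); X = 6.
W^NE = (Σα)·X − ½Σα_i² = 6² − ½·14 = 29.
Planner sets x_i = Σα_j = 6 for every i, so X^SO = 3·6 = 18.
W^SO = (Σα)·X^SO − ½·3·(Σα)² = (3/2)·6² = 54.
Deadweight loss = W^SO − W^NE = 25.

25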